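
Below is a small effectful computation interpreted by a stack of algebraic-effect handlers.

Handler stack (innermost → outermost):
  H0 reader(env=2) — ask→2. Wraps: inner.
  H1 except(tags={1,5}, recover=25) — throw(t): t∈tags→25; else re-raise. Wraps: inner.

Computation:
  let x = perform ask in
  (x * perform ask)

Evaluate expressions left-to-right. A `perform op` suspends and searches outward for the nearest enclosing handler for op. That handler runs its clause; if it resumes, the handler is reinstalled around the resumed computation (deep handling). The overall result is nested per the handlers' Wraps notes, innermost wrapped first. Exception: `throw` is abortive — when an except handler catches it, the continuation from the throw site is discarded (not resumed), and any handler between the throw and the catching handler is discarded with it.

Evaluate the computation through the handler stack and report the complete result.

Answer: 4

Step-by-step:
ask @ H0 ⇒ 2
ask @ H0 ⇒ 2
H0 returns 4
H1 returns 4
= 4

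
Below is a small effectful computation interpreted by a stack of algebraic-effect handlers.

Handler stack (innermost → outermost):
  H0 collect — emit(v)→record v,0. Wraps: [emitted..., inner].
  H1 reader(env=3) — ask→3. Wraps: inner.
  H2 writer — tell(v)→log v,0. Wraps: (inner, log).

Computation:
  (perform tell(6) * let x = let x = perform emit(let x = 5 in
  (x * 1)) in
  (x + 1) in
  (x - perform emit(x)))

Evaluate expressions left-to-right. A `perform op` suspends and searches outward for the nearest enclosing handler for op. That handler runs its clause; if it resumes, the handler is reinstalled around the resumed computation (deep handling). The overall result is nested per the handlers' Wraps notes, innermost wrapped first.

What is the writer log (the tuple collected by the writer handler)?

Answer: (6)

Evaluation trace:
tell(6) @ H2 ⇒ log+=6
emit(5) @ H0 ⇒ out+=5
emit(1) @ H0 ⇒ out+=1
H0 returns [5, 1, 0]
H1 returns [5, 1, 0]
H2 returns ([5, 1, 0], (6))
= ([5, 1, 0], (6))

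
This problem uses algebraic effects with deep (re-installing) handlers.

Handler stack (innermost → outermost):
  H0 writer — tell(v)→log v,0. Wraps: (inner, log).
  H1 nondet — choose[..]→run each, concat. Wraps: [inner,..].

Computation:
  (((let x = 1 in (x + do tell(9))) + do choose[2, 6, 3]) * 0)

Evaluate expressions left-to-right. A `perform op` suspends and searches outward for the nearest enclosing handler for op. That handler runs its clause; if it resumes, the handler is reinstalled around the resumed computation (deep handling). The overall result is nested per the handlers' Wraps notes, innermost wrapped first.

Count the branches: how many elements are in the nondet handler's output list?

Evaluation trace:
tell(9) @ H0 ⇒ log+=9
choose[2, 6, 3] @ H1
  branch[0] choose=2:
    H0 returns (0, (9))
    H1 returns [(0, (9))]
  branch[1] choose=6:
    H0 returns (0, (9))
    H1 returns [(0, (9))]
  branch[2] choose=3:
    H0 returns (0, (9))
    H1 returns [(0, (9))]
= [(0, (9)), (0, (9)), (0, (9))]

Answer: 3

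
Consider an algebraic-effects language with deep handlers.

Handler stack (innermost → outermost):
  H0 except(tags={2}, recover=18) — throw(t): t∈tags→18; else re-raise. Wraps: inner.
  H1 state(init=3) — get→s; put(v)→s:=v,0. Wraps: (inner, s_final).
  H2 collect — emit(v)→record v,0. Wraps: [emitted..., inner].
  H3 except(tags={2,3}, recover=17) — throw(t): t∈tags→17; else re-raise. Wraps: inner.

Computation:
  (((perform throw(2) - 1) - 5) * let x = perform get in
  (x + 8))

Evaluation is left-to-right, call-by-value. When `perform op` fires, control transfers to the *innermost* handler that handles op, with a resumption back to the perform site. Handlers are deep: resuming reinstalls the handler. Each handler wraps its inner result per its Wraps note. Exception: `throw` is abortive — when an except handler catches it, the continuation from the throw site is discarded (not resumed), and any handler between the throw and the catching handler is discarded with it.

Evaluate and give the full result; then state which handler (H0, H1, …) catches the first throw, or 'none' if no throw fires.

Working:
throw(2) @ H0 caught ⇒ 18
H1 returns (18, 3)
H2 returns [(18, 3)]
H3 returns [(18, 3)]
= [(18, 3)]

Answer: [(18, 3)] ; first throw caught by: H0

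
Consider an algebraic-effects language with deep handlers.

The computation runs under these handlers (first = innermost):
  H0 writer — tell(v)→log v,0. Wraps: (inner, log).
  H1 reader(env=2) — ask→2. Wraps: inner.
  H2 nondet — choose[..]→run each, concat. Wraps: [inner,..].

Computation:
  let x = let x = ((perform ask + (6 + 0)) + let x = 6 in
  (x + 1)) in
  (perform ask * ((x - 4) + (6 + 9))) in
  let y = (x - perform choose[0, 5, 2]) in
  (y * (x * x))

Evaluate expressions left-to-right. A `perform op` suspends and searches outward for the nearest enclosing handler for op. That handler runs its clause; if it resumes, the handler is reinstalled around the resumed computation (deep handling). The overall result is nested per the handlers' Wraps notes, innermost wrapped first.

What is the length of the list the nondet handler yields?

Working:
ask @ H1 ⇒ 2
ask @ H1 ⇒ 2
choose[0, 5, 2] @ H2
  branch[0] choose=0:
    H0 returns (140608, ())
    H1 returns (140608, ())
    H2 returns [(140608, ())]
  branch[1] choose=5:
    H0 returns (127088, ())
    H1 returns (127088, ())
    H2 returns [(127088, ())]
  branch[2] choose=2:
    H0 returns (135200, ())
    H1 returns (135200, ())
    H2 returns [(135200, ())]
= [(140608, ()), (127088, ()), (135200, ())]

Answer: 3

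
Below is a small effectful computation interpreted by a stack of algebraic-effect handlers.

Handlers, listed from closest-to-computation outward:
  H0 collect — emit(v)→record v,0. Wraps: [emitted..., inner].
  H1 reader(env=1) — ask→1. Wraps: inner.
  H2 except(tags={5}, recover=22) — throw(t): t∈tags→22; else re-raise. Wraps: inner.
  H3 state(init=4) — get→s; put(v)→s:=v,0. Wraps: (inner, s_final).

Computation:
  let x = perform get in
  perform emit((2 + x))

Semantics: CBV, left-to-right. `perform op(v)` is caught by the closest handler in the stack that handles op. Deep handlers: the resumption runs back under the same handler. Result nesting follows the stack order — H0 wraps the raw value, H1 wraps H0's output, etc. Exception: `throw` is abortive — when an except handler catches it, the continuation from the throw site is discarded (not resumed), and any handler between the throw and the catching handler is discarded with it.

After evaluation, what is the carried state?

Answer: 4

Working:
get @ H3 ⇒ 4
emit(6) @ H0 ⇒ out+=6
H0 returns [6, 0]
H1 returns [6, 0]
H2 returns [6, 0]
H3 returns ([6, 0], 4)
= ([6, 0], 4)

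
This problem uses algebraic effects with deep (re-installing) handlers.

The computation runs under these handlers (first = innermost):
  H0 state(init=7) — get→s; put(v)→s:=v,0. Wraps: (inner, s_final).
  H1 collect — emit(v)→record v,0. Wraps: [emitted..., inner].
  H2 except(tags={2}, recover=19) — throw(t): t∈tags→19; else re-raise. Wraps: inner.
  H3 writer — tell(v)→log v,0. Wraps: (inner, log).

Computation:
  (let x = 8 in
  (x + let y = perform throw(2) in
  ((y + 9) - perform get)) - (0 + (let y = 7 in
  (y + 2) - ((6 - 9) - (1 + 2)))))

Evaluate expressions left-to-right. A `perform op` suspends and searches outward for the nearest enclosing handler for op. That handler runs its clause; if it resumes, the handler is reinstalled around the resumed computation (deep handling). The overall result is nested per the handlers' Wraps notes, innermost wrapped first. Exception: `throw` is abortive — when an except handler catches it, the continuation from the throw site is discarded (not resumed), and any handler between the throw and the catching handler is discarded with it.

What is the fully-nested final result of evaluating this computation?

Answer: (19, ())

Working:
throw(2) @ H2 caught ⇒ 19
H3 returns (19, ())
= (19, ())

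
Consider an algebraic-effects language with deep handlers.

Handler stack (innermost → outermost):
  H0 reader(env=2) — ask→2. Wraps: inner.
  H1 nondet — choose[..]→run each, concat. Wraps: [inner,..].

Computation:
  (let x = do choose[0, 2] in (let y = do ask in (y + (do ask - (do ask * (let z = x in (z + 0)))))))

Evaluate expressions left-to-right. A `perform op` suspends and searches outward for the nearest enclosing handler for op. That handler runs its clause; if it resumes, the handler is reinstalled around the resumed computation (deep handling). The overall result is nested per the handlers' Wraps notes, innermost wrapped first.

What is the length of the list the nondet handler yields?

Answer: 2

Working:
choose[0, 2] @ H1
  branch[0] choose=0:
    ask @ H0 ⇒ 2
    ask @ H0 ⇒ 2
    ask @ H0 ⇒ 2
    H0 returns 4
    H1 returns [4]
  branch[1] choose=2:
    ask @ H0 ⇒ 2
    ask @ H0 ⇒ 2
    ask @ H0 ⇒ 2
    H0 returns 0
    H1 returns [0]
= [4, 0]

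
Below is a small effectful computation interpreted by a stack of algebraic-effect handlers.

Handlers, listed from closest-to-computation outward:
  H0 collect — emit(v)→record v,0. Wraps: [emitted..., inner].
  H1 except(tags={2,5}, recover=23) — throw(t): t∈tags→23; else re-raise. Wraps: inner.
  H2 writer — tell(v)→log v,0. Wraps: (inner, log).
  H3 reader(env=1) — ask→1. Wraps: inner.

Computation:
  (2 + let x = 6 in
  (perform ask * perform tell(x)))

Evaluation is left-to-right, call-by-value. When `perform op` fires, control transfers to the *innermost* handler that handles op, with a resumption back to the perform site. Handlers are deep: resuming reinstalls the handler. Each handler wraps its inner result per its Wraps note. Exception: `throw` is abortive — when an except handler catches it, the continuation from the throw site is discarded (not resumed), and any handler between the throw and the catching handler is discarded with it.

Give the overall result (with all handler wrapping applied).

Answer: ([2], (6))

Working:
ask @ H3 ⇒ 1
tell(6) @ H2 ⇒ log+=6
H0 returns [2]
H1 returns [2]
H2 returns ([2], (6))
H3 returns ([2], (6))
= ([2], (6))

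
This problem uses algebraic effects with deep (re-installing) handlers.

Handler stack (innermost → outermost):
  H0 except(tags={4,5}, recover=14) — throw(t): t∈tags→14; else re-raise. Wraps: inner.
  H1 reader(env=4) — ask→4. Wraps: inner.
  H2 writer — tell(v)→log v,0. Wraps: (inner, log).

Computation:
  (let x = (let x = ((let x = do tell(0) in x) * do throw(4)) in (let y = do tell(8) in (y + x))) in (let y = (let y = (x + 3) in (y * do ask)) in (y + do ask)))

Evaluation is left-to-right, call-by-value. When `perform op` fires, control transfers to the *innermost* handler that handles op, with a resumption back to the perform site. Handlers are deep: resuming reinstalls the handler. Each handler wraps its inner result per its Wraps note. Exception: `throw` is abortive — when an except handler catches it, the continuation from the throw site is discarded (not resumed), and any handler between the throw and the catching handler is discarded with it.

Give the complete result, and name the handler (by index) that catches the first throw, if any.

Evaluation trace:
tell(0) @ H2 ⇒ log+=0
throw(4) @ H0 caught ⇒ 14
H1 returns 14
H2 returns (14, (0))
= (14, (0))

Answer: (14, (0)) ; first throw caught by: H0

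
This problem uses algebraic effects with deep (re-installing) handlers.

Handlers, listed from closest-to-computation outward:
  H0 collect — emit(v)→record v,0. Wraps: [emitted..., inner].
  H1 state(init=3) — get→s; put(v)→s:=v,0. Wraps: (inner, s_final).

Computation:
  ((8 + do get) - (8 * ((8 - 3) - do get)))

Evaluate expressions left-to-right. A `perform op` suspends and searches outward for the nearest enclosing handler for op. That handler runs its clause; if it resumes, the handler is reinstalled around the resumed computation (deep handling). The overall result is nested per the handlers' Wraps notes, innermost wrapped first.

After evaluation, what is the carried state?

Step-by-step:
get @ H1 ⇒ 3
get @ H1 ⇒ 3
H0 returns [-5]
H1 returns ([-5], 3)
= ([-5], 3)

Answer: 3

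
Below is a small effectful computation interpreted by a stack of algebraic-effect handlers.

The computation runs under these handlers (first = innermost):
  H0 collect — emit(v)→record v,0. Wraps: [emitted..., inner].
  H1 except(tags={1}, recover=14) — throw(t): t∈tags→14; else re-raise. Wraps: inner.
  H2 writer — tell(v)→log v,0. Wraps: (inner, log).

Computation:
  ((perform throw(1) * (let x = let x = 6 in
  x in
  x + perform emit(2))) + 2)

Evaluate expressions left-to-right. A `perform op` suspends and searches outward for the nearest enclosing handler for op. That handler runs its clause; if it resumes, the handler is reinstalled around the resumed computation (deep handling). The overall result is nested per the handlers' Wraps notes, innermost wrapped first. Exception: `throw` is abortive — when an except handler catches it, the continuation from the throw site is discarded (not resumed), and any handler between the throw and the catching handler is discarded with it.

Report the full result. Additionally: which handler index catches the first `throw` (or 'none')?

Answer: (14, ()) ; first throw caught by: H1

Evaluation trace:
throw(1) @ H1 caught ⇒ 14
H2 returns (14, ())
= (14, ())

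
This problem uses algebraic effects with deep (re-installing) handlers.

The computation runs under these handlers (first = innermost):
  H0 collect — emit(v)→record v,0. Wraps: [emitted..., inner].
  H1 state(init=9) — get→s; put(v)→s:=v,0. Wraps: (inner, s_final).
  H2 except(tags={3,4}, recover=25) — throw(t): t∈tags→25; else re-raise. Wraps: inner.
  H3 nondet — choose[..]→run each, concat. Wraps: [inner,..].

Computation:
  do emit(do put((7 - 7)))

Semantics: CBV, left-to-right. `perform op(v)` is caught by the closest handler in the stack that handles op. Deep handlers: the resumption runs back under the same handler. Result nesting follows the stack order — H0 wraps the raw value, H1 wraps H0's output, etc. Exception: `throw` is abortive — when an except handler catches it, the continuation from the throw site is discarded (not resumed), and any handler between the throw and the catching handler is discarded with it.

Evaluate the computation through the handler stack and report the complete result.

Step-by-step:
put(0) @ H1 ⇒ s:=0
emit(0) @ H0 ⇒ out+=0
H0 returns [0, 0]
H1 returns ([0, 0], 0)
H2 returns ([0, 0], 0)
H3 returns [([0, 0], 0)]
= [([0, 0], 0)]

Answer: [([0, 0], 0)]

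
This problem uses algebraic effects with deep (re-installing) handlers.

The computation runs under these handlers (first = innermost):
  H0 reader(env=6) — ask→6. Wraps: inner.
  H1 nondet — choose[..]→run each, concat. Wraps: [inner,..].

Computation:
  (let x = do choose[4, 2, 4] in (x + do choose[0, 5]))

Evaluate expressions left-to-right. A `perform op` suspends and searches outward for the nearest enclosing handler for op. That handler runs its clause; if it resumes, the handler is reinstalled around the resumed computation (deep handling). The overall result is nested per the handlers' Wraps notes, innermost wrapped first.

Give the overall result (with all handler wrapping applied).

Evaluation trace:
choose[4, 2, 4] @ H1
  branch[0] choose=4:
    choose[0, 5] @ H1
      branch[0] choose=0:
        H0 returns 4
        H1 returns [4]
      branch[1] choose=5:
        H0 returns 9
        H1 returns [9]
  branch[1] choose=2:
    choose[0, 5] @ H1
      branch[0] choose=0:
        H0 returns 2
        H1 returns [2]
      branch[1] choose=5:
        H0 returns 7
        H1 returns [7]
  branch[2] choose=4:
    choose[0, 5] @ H1
      branch[0] choose=0:
        H0 returns 4
        H1 returns [4]
      branch[1] choose=5:
        H0 returns 9
        H1 returns [9]
= [4, 9, 2, 7, 4, 9]

Answer: [4, 9, 2, 7, 4, 9]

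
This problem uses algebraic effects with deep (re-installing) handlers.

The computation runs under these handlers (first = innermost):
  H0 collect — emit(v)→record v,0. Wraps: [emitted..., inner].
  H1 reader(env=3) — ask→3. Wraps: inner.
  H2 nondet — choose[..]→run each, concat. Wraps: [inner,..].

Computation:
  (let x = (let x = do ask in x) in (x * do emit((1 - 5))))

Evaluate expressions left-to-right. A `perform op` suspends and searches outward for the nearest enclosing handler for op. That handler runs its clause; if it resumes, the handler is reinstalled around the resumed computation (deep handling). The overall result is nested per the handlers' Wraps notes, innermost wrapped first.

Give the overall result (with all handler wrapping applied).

Step-by-step:
ask @ H1 ⇒ 3
emit(-4) @ H0 ⇒ out+=-4
H0 returns [-4, 0]
H1 returns [-4, 0]
H2 returns [[-4, 0]]
= [[-4, 0]]

Answer: [[-4, 0]]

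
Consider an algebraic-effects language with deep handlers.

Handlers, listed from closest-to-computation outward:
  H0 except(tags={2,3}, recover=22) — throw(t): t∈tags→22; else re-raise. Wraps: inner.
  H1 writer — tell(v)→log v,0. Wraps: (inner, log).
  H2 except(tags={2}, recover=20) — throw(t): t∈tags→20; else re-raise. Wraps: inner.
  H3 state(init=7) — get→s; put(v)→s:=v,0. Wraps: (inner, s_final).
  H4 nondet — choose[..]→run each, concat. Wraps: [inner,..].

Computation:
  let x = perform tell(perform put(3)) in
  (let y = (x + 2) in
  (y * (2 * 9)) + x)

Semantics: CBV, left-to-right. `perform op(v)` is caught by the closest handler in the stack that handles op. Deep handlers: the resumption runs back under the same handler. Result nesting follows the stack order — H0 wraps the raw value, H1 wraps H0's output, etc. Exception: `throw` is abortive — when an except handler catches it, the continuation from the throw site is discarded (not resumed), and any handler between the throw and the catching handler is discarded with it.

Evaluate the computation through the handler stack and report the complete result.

Evaluation trace:
put(3) @ H3 ⇒ s:=3
tell(0) @ H1 ⇒ log+=0
H0 returns 36
H1 returns (36, (0))
H2 returns (36, (0))
H3 returns ((36, (0)), 3)
H4 returns [((36, (0)), 3)]
= [((36, (0)), 3)]

Answer: [((36, (0)), 3)]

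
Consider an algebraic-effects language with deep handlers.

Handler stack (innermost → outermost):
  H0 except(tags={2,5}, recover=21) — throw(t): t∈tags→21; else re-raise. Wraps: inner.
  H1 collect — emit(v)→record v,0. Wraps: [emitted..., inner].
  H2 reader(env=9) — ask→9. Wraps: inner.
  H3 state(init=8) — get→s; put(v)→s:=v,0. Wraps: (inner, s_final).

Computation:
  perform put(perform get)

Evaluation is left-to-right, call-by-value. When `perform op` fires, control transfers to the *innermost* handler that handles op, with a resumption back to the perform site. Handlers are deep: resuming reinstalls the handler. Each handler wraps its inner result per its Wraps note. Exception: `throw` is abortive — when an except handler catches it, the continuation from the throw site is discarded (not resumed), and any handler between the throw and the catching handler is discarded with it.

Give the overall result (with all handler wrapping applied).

Evaluation trace:
get @ H3 ⇒ 8
put(8) @ H3 ⇒ s:=8
H0 returns 0
H1 returns [0]
H2 returns [0]
H3 returns ([0], 8)
= ([0], 8)

Answer: ([0], 8)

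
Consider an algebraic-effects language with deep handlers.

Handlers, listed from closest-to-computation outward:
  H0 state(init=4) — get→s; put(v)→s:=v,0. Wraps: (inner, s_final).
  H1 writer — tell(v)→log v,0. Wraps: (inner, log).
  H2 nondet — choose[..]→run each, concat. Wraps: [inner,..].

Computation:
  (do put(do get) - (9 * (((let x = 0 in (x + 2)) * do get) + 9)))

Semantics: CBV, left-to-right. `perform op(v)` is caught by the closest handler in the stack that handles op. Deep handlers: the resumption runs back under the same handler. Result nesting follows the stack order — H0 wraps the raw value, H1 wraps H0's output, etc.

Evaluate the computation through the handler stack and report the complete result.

Evaluation trace:
get @ H0 ⇒ 4
put(4) @ H0 ⇒ s:=4
get @ H0 ⇒ 4
H0 returns (-153, 4)
H1 returns ((-153, 4), ())
H2 returns [((-153, 4), ())]
= [((-153, 4), ())]

Answer: [((-153, 4), ())]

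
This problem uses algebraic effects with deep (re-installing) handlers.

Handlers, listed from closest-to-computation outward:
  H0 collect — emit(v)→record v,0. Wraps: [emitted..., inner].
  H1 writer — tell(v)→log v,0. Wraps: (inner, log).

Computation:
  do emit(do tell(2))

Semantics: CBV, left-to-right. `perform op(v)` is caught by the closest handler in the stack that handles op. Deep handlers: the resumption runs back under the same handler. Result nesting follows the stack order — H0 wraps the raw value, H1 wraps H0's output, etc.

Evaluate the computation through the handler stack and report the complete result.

Step-by-step:
tell(2) @ H1 ⇒ log+=2
emit(0) @ H0 ⇒ out+=0
H0 returns [0, 0]
H1 returns ([0, 0], (2))
= ([0, 0], (2))

Answer: ([0, 0], (2))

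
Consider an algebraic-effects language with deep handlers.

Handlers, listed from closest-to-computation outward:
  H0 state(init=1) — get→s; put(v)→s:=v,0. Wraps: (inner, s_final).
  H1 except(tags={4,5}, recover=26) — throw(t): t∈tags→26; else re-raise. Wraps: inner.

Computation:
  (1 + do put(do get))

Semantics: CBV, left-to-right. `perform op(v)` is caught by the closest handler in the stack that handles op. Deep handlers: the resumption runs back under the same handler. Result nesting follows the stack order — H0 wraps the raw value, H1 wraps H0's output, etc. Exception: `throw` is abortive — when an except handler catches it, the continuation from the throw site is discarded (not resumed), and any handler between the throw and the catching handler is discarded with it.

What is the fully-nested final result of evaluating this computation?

Working:
get @ H0 ⇒ 1
put(1) @ H0 ⇒ s:=1
H0 returns (1, 1)
H1 returns (1, 1)
= (1, 1)

Answer: (1, 1)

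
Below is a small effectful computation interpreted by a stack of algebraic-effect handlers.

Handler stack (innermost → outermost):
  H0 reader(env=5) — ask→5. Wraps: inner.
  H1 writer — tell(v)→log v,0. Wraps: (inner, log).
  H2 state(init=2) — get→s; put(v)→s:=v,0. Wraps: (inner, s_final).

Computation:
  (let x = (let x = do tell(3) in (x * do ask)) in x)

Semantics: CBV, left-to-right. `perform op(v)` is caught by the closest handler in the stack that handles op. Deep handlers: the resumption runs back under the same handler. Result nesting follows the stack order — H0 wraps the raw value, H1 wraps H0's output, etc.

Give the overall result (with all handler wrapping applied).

Answer: ((0, (3)), 2)

Step-by-step:
tell(3) @ H1 ⇒ log+=3
ask @ H0 ⇒ 5
H0 returns 0
H1 returns (0, (3))
H2 returns ((0, (3)), 2)
= ((0, (3)), 2)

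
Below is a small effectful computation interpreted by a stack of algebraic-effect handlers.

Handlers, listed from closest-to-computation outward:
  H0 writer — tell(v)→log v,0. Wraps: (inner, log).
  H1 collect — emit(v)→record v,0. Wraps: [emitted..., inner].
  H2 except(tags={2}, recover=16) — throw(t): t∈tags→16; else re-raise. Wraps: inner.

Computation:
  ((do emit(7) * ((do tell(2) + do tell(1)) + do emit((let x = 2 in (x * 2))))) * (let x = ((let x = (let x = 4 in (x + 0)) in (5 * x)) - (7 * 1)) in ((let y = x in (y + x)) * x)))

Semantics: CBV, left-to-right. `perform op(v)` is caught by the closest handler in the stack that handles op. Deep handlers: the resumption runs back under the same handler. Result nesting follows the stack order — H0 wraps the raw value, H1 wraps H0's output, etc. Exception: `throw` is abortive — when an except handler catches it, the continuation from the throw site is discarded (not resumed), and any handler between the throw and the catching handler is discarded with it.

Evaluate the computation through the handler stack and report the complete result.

Working:
emit(7) @ H1 ⇒ out+=7
tell(2) @ H0 ⇒ log+=2
tell(1) @ H0 ⇒ log+=1
emit(4) @ H1 ⇒ out+=4
H0 returns (0, (2, 1))
H1 returns [7, 4, (0, (2, 1))]
H2 returns [7, 4, (0, (2, 1))]
= [7, 4, (0, (2, 1))]

Answer: [7, 4, (0, (2, 1))]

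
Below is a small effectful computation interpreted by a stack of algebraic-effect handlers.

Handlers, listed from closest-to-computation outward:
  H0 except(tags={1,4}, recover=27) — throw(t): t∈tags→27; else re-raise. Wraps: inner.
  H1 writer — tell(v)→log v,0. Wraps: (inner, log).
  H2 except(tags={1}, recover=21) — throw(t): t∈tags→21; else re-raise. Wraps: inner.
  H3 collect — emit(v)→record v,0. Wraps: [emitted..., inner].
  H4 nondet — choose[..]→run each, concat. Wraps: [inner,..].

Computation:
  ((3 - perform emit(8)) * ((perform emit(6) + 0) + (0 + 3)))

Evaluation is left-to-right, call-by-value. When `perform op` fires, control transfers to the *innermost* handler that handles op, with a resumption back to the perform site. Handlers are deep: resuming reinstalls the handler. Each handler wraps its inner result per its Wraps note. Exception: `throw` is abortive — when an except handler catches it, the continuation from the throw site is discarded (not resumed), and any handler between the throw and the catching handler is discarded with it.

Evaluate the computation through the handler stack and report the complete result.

Working:
emit(8) @ H3 ⇒ out+=8
emit(6) @ H3 ⇒ out+=6
H0 returns 9
H1 returns (9, ())
H2 returns (9, ())
H3 returns [8, 6, (9, ())]
H4 returns [[8, 6, (9, ())]]
= [[8, 6, (9, ())]]

Answer: [[8, 6, (9, ())]]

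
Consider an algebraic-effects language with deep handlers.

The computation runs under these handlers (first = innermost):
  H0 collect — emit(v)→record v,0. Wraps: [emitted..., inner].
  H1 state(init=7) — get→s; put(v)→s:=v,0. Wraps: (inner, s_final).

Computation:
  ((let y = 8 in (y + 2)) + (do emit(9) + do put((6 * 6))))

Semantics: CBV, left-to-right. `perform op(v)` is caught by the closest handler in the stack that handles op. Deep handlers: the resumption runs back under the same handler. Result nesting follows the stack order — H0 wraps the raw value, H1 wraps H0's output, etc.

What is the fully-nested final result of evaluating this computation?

Answer: ([9, 10], 36)

Evaluation trace:
emit(9) @ H0 ⇒ out+=9
put(36) @ H1 ⇒ s:=36
H0 returns [9, 10]
H1 returns ([9, 10], 36)
= ([9, 10], 36)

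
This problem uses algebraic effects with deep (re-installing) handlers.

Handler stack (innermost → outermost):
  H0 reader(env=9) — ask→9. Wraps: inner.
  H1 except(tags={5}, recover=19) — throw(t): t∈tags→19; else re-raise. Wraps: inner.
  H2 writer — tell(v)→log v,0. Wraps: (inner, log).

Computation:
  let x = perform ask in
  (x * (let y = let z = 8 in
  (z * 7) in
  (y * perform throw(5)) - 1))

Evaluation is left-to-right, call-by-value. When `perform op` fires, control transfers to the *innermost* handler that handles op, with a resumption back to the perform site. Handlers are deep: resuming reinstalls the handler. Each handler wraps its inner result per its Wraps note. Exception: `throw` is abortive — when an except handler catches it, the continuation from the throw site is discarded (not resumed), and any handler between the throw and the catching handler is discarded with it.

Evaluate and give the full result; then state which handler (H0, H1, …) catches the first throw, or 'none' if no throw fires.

Working:
ask @ H0 ⇒ 9
throw(5) @ H1 caught ⇒ 19
H2 returns (19, ())
= (19, ())

Answer: (19, ()) ; first throw caught by: H1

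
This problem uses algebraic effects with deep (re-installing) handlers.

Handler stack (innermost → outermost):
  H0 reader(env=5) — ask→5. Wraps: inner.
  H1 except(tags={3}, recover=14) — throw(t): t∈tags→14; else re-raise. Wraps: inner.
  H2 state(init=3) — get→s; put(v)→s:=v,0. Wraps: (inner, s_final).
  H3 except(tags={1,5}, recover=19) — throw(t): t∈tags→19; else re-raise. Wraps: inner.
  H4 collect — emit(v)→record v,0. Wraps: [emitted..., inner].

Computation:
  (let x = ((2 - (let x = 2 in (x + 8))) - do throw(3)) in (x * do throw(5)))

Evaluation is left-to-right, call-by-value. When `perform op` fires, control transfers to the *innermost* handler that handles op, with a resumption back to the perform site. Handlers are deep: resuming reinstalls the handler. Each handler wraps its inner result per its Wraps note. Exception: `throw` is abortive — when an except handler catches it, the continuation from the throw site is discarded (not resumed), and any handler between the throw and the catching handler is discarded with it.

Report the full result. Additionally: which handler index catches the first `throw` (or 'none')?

Answer: [(14, 3)] ; first throw caught by: H1

Evaluation trace:
throw(3) @ H1 caught ⇒ 14
H2 returns (14, 3)
H3 returns (14, 3)
H4 returns [(14, 3)]
= [(14, 3)]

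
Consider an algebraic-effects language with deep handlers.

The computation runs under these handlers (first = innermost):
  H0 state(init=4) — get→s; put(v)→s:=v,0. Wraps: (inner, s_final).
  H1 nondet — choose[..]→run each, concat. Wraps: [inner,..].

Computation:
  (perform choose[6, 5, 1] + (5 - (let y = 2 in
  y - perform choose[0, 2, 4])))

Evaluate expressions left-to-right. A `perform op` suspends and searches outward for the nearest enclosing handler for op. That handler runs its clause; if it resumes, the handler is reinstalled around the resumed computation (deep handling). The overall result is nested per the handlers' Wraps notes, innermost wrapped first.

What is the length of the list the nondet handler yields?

Working:
choose[6, 5, 1] @ H1
  branch[0] choose=6:
    choose[0, 2, 4] @ H1
      branch[0] choose=0:
        H0 returns (9, 4)
        H1 returns [(9, 4)]
      branch[1] choose=2:
        H0 returns (11, 4)
        H1 returns [(11, 4)]
      branch[2] choose=4:
        H0 returns (13, 4)
        H1 returns [(13, 4)]
  branch[1] choose=5:
    choose[0, 2, 4] @ H1
      branch[0] choose=0:
        H0 returns (8, 4)
        H1 returns [(8, 4)]
      branch[1] choose=2:
        H0 returns (10, 4)
        H1 returns [(10, 4)]
      branch[2] choose=4:
        H0 returns (12, 4)
        H1 returns [(12, 4)]
  branch[2] choose=1:
    choose[0, 2, 4] @ H1
      branch[0] choose=0:
        H0 returns (4, 4)
        H1 returns [(4, 4)]
      branch[1] choose=2:
        H0 returns (6, 4)
        H1 returns [(6, 4)]
      branch[2] choose=4:
        H0 returns (8, 4)
        H1 returns [(8, 4)]
= [(9, 4), (11, 4), (13, 4), (8, 4), (10, 4), (12, 4), (4, 4), (6, 4), (8, 4)]

Answer: 9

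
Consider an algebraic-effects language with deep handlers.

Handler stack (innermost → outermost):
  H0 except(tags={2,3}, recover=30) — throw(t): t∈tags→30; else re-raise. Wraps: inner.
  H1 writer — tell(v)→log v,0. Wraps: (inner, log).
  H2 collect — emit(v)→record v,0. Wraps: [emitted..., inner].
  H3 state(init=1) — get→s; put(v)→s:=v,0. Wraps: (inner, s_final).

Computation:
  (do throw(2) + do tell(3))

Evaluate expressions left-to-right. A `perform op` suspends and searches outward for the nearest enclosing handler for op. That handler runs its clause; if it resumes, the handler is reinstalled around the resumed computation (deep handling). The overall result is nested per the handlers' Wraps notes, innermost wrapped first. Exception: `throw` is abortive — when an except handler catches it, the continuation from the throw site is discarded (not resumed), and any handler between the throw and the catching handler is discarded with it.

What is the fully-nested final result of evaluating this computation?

Answer: ([(30, ())], 1)

Evaluation trace:
throw(2) @ H0 caught ⇒ 30
H1 returns (30, ())
H2 returns [(30, ())]
H3 returns ([(30, ())], 1)
= ([(30, ())], 1)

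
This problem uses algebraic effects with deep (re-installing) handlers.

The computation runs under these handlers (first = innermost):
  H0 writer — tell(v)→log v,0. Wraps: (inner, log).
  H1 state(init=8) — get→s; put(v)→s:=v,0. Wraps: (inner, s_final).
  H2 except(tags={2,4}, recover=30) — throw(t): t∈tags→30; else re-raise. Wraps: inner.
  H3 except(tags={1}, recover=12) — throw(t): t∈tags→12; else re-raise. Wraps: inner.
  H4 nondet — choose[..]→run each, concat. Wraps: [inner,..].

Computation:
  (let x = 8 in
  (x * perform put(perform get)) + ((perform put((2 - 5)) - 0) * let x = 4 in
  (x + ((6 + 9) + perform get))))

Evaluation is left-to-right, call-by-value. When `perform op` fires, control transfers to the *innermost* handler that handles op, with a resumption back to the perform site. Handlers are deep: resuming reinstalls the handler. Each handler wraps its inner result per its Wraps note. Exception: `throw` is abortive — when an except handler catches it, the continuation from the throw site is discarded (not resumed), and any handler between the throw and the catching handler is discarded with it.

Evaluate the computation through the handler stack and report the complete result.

Answer: [((0, ()), -3)]

Working:
get @ H1 ⇒ 8
put(8) @ H1 ⇒ s:=8
put(-3) @ H1 ⇒ s:=-3
get @ H1 ⇒ -3
H0 returns (0, ())
H1 returns ((0, ()), -3)
H2 returns ((0, ()), -3)
H3 returns ((0, ()), -3)
H4 returns [((0, ()), -3)]
= [((0, ()), -3)]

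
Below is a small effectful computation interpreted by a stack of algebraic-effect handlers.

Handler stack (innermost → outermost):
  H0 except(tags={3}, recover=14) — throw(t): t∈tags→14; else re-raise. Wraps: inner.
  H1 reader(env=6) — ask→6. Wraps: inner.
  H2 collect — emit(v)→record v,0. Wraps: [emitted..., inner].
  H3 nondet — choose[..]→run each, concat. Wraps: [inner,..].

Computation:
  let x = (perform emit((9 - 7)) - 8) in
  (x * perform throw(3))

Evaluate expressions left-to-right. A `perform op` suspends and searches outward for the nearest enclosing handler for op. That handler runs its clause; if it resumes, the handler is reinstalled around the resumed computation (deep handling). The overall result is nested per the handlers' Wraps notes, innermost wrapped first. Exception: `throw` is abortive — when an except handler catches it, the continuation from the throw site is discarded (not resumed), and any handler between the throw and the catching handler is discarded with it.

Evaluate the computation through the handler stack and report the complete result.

Step-by-step:
emit(2) @ H2 ⇒ out+=2
throw(3) @ H0 caught ⇒ 14
H1 returns 14
H2 returns [2, 14]
H3 returns [[2, 14]]
= [[2, 14]]

Answer: [[2, 14]]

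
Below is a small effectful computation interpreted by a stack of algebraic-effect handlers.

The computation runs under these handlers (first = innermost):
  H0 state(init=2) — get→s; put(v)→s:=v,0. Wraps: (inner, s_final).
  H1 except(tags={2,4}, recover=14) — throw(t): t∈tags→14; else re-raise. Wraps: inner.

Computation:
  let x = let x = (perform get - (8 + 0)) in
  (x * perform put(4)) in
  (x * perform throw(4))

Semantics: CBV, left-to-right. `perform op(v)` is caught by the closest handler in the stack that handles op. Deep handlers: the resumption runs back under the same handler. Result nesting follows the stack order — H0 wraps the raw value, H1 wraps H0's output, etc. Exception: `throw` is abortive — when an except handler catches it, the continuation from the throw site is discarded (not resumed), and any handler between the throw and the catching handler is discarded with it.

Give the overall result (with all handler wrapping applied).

Answer: 14

Working:
get @ H0 ⇒ 2
put(4) @ H0 ⇒ s:=4
throw(4) @ H1 caught ⇒ 14
= 14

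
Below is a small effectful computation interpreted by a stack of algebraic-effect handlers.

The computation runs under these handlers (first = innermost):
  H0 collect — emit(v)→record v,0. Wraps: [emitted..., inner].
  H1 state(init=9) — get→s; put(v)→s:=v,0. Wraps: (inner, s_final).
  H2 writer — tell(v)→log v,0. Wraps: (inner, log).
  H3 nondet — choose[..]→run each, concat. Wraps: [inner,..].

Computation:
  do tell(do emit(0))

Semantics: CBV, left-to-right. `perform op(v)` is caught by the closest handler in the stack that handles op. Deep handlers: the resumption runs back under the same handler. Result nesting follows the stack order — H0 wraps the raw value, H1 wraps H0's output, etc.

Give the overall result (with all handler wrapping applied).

Answer: [(([0, 0], 9), (0))]

Working:
emit(0) @ H0 ⇒ out+=0
tell(0) @ H2 ⇒ log+=0
H0 returns [0, 0]
H1 returns ([0, 0], 9)
H2 returns (([0, 0], 9), (0))
H3 returns [(([0, 0], 9), (0))]
= [(([0, 0], 9), (0))]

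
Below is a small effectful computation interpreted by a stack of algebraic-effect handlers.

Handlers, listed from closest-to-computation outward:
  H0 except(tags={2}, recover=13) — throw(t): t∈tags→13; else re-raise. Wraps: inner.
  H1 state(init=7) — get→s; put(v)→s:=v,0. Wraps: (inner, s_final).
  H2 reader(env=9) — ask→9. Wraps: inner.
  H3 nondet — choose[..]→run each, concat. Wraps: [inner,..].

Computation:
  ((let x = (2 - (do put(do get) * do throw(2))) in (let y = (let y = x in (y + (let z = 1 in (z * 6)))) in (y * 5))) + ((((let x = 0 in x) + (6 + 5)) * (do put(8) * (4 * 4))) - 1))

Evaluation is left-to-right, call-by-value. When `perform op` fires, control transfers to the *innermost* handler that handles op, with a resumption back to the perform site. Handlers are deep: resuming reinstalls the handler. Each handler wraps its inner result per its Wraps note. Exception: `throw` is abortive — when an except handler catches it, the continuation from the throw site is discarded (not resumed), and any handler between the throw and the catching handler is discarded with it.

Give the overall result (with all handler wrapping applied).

Answer: [(13, 7)]

Evaluation trace:
get @ H1 ⇒ 7
put(7) @ H1 ⇒ s:=7
throw(2) @ H0 caught ⇒ 13
H1 returns (13, 7)
H2 returns (13, 7)
H3 returns [(13, 7)]
= [(13, 7)]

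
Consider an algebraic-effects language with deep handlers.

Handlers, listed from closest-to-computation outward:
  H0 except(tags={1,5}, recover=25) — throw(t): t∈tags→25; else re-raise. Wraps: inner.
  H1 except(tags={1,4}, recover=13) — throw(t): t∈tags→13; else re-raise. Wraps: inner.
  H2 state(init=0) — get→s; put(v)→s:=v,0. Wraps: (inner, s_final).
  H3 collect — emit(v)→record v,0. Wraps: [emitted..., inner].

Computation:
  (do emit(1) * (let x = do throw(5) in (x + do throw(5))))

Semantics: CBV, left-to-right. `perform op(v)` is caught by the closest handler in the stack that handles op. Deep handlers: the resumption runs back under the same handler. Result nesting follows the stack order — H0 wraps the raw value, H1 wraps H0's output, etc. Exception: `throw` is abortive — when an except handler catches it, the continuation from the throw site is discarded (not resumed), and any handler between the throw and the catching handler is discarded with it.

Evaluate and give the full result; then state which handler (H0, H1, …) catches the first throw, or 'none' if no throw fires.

Step-by-step:
emit(1) @ H3 ⇒ out+=1
throw(5) @ H0 caught ⇒ 25
H1 returns 25
H2 returns (25, 0)
H3 returns [1, (25, 0)]
= [1, (25, 0)]

Answer: [1, (25, 0)] ; first throw caught by: H0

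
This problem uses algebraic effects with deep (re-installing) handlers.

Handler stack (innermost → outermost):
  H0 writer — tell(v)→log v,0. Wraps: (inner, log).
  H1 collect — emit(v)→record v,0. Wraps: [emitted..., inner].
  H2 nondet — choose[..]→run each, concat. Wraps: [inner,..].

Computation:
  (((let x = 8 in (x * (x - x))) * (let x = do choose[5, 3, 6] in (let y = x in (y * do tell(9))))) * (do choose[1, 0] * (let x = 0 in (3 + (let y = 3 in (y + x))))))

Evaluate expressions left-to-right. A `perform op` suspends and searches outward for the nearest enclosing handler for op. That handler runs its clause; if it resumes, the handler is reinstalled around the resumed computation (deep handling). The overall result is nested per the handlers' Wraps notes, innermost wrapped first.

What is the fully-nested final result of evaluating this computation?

Answer: [[(0, (9))], [(0, (9))], [(0, (9))], [(0, (9))], [(0, (9))], [(0, (9))]]

Working:
choose[5, 3, 6] @ H2
  branch[0] choose=5:
    tell(9) @ H0 ⇒ log+=9
    choose[1, 0] @ H2
      branch[0] choose=1:
        H0 returns (0, (9))
        H1 returns [(0, (9))]
        H2 returns [[(0, (9))]]
      branch[1] choose=0:
        H0 returns (0, (9))
        H1 returns [(0, (9))]
        H2 returns [[(0, (9))]]
  branch[1] choose=3:
    tell(9) @ H0 ⇒ log+=9
    choose[1, 0] @ H2
      branch[0] choose=1:
        H0 returns (0, (9))
        H1 returns [(0, (9))]
        H2 returns [[(0, (9))]]
      branch[1] choose=0:
        H0 returns (0, (9))
        H1 returns [(0, (9))]
        H2 returns [[(0, (9))]]
  branch[2] choose=6:
    tell(9) @ H0 ⇒ log+=9
    choose[1, 0] @ H2
      branch[0] choose=1:
        H0 returns (0, (9))
        H1 returns [(0, (9))]
        H2 returns [[(0, (9))]]
      branch[1] choose=0:
        H0 returns (0, (9))
        H1 returns [(0, (9))]
        H2 returns [[(0, (9))]]
= [[(0, (9))], [(0, (9))], [(0, (9))], [(0, (9))], [(0, (9))], [(0, (9))]]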